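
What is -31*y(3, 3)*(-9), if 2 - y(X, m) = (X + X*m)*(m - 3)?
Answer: 558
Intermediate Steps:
y(X, m) = 2 - (-3 + m)*(X + X*m) (y(X, m) = 2 - (X + X*m)*(m - 3) = 2 - (X + X*m)*(-3 + m) = 2 - (-3 + m)*(X + X*m))
-31*y(3, 3)*(-9) = -31*(2 + 3*3 - 1*3*3² + 2*3*3)*(-9) = -31*(2 + 9 - 1*3*9 + 18)*(-9) = -31*(2 + 9 - 27 + 18)*(-9) = -31*2*(-9) = -62*(-9) = 558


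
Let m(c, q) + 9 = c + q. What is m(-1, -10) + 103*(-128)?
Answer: -13204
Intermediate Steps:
m(c, q) = -9 + c + q (m(c, q) = -9 + (c + q) = -9 + c + q)
m(-1, -10) + 103*(-128) = (-9 - 1 - 10) + 103*(-128) = -20 - 13184 = -13204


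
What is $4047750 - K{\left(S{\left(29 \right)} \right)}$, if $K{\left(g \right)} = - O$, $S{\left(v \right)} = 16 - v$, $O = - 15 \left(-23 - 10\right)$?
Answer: $4048245$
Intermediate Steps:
$O = 495$ ($O = \left(-15\right) \left(-33\right) = 495$)
$K{\left(g \right)} = -495$ ($K{\left(g \right)} = \left(-1\right) 495 = -495$)
$4047750 - K{\left(S{\left(29 \right)} \right)} = 4047750 - -495 = 4047750 + 495 = 4048245$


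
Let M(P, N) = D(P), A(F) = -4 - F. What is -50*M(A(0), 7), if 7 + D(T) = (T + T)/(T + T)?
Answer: 300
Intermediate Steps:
D(T) = -6 (D(T) = -7 + (T + T)/(T + T) = -7 + (2*T)/((2*T)) = -7 + (2*T)*(1/(2*T)) = -7 + 1 = -6)
M(P, N) = -6
-50*M(A(0), 7) = -50*(-6) = 300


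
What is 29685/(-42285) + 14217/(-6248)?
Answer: -52442515/17613112 ≈ -2.9775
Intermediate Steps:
29685/(-42285) + 14217/(-6248) = 29685*(-1/42285) + 14217*(-1/6248) = -1979/2819 - 14217/6248 = -52442515/17613112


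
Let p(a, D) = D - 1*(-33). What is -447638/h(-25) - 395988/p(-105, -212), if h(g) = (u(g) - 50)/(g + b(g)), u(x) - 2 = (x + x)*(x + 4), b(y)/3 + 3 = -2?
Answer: 1800934028/89679 ≈ 20082.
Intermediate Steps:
b(y) = -15 (b(y) = -9 + 3*(-2) = -9 - 6 = -15)
u(x) = 2 + 2*x*(4 + x) (u(x) = 2 + (x + x)*(x + 4) = 2 + (2*x)*(4 + x) = 2 + 2*x*(4 + x))
p(a, D) = 33 + D (p(a, D) = D + 33 = 33 + D)
h(g) = (-48 + 2*g**2 + 8*g)/(-15 + g) (h(g) = ((2 + 2*g**2 + 8*g) - 50)/(g - 15) = (-48 + 2*g**2 + 8*g)/(-15 + g))
-447638/h(-25) - 395988/p(-105, -212) = -447638*(-15 - 25)/(2*(-24 + (-25)**2 + 4*(-25))) - 395988/(33 - 212) = -447638*(-20/(-24 + 625 - 100)) - 395988/(-179) = -447638/(2*(-1/40)*501) - 395988*(-1/179) = -447638/(-501/20) + 395988/179 = -447638*(-20/501) + 395988/179 = 8952760/501 + 395988/179 = 1800934028/89679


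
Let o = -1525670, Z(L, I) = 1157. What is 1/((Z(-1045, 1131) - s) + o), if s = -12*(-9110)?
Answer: -1/1633833 ≈ -6.1206e-7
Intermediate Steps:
s = 109320
1/((Z(-1045, 1131) - s) + o) = 1/((1157 - 1*109320) - 1525670) = 1/((1157 - 109320) - 1525670) = 1/(-108163 - 1525670) = 1/(-1633833) = -1/1633833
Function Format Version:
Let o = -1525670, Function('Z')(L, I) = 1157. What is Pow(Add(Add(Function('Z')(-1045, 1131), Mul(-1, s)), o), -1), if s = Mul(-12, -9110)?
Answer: Rational(-1, 1633833) ≈ -6.1206e-7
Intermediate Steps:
s = 109320
Pow(Add(Add(Function('Z')(-1045, 1131), Mul(-1, s)), o), -1) = Pow(Add(Add(1157, Mul(-1, 109320)), -1525670), -1) = Pow(Add(Add(1157, -109320), -1525670), -1) = Pow(Add(-108163, -1525670), -1) = Pow(-1633833, -1) = Rational(-1, 1633833)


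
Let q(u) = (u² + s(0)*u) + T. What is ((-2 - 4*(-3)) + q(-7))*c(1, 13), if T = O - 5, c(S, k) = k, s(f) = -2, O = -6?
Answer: 806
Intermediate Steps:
T = -11 (T = -6 - 5 = -11)
q(u) = -11 + u² - 2*u (q(u) = (u² - 2*u) - 11 = -11 + u² - 2*u)
((-2 - 4*(-3)) + q(-7))*c(1, 13) = ((-2 - 4*(-3)) + (-11 + (-7)² - 2*(-7)))*13 = ((-2 + 12) + (-11 + 49 + 14))*13 = (10 + 52)*13 = 62*13 = 806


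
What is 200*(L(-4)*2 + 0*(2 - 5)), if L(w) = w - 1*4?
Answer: -3200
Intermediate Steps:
L(w) = -4 + w (L(w) = w - 4 = -4 + w)
200*(L(-4)*2 + 0*(2 - 5)) = 200*((-4 - 4)*2 + 0*(2 - 5)) = 200*(-8*2 + 0*(-3)) = 200*(-16 + 0) = 200*(-16) = -3200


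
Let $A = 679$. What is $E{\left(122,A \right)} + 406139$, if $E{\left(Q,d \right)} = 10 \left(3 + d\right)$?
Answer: $412959$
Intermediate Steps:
$E{\left(Q,d \right)} = 30 + 10 d$
$E{\left(122,A \right)} + 406139 = \left(30 + 10 \cdot 679\right) + 406139 = \left(30 + 6790\right) + 406139 = 6820 + 406139 = 412959$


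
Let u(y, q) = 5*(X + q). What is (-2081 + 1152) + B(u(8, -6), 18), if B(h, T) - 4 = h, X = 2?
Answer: -945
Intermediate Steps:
u(y, q) = 10 + 5*q (u(y, q) = 5*(2 + q) = 10 + 5*q)
B(h, T) = 4 + h
(-2081 + 1152) + B(u(8, -6), 18) = (-2081 + 1152) + (4 + (10 + 5*(-6))) = -929 + (4 + (10 - 30)) = -929 + (4 - 20) = -929 - 16 = -945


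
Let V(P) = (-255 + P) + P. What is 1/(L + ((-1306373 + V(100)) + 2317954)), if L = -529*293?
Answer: 1/856529 ≈ 1.1675e-6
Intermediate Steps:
V(P) = -255 + 2*P
L = -154997
1/(L + ((-1306373 + V(100)) + 2317954)) = 1/(-154997 + ((-1306373 + (-255 + 2*100)) + 2317954)) = 1/(-154997 + ((-1306373 + (-255 + 200)) + 2317954)) = 1/(-154997 + ((-1306373 - 55) + 2317954)) = 1/(-154997 + (-1306428 + 2317954)) = 1/(-154997 + 1011526) = 1/856529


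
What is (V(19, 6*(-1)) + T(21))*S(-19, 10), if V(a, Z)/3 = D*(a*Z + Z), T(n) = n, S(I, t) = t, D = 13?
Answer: -46590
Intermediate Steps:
V(a, Z) = 39*Z + 39*Z*a (V(a, Z) = 3*(13*(a*Z + Z)) = 3*(13*(Z*a + Z)) = 3*(13*(Z + Z*a)) = 3*(13*Z + 13*Z*a) = 39*Z + 39*Z*a)
(V(19, 6*(-1)) + T(21))*S(-19, 10) = (39*(6*(-1))*(1 + 19) + 21)*10 = (39*(-6)*20 + 21)*10 = (-4680 + 21)*10 = -4659*10 = -46590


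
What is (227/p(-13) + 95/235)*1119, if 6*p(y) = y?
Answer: -71355273/611 ≈ -1.1678e+5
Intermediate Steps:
p(y) = y/6
(227/p(-13) + 95/235)*1119 = (227/(((⅙)*(-13))) + 95/235)*1119 = (227/(-13/6) + 95*(1/235))*1119 = (227*(-6/13) + 19/47)*1119 = (-1362/13 + 19/47)*1119 = -63767/611*1119 = -71355273/611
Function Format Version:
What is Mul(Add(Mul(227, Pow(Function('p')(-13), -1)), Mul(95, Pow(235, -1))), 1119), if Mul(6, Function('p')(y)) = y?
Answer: Rational(-71355273, 611) ≈ -1.1678e+5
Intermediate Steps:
Function('p')(y) = Mul(Rational(1, 6), y)
Mul(Add(Mul(227, Pow(Function('p')(-13), -1)), Mul(95, Pow(235, -1))), 1119) = Mul(Add(Mul(227, Pow(Mul(Rational(1, 6), -13), -1)), Mul(95, Pow(235, -1))), 1119) = Mul(Add(Mul(227, Pow(Rational(-13, 6), -1)), Mul(95, Rational(1, 235))), 1119) = Mul(Add(Mul(227, Rational(-6, 13)), Rational(19, 47)), 1119) = Mul(Add(Rational(-1362, 13), Rational(19, 47)), 1119) = Mul(Rational(-63767, 611), 1119) = Rational(-71355273, 611)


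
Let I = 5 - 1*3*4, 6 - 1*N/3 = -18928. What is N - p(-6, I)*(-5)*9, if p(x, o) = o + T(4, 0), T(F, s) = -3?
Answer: 56352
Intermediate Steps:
N = 56802 (N = 18 - 3*(-18928) = 18 + 56784 = 56802)
I = -7 (I = 5 - 3*4 = 5 - 12 = -7)
p(x, o) = -3 + o (p(x, o) = o - 3 = -3 + o)
N - p(-6, I)*(-5)*9 = 56802 - (-3 - 7)*(-5)*9 = 56802 - (-10*(-5))*9 = 56802 - 50*9 = 56802 - 1*450 = 56802 - 450 = 56352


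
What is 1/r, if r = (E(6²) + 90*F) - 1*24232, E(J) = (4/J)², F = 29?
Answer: -81/1751381 ≈ -4.6249e-5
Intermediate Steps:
E(J) = 16/J²
r = -1751381/81 (r = (16/(6²)² + 90*29) - 1*24232 = (16/36² + 2610) - 24232 = (16*(1/1296) + 2610) - 24232 = (1/81 + 2610) - 24232 = 211411/81 - 24232 = -1751381/81 ≈ -21622.)
1/r = 1/(-1751381/81) = -81/1751381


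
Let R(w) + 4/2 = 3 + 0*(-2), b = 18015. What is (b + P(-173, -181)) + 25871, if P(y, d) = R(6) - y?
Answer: 44060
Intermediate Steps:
R(w) = 1 (R(w) = -2 + (3 + 0*(-2)) = -2 + (3 + 0) = -2 + 3 = 1)
P(y, d) = 1 - y
(b + P(-173, -181)) + 25871 = (18015 + (1 - 1*(-173))) + 25871 = (18015 + (1 + 173)) + 25871 = (18015 + 174) + 25871 = 18189 + 25871 = 44060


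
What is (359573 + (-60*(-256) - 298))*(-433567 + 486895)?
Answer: 19978535280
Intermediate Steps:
(359573 + (-60*(-256) - 298))*(-433567 + 486895) = (359573 + (15360 - 298))*53328 = (359573 + 15062)*53328 = 374635*53328 = 19978535280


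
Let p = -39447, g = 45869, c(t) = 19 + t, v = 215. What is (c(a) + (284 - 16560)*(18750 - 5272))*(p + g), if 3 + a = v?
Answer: -1408779350134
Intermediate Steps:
a = 212 (a = -3 + 215 = 212)
(c(a) + (284 - 16560)*(18750 - 5272))*(p + g) = ((19 + 212) + (284 - 16560)*(18750 - 5272))*(-39447 + 45869) = (231 - 16276*13478)*6422 = (231 - 219367928)*6422 = -219367697*6422 = -1408779350134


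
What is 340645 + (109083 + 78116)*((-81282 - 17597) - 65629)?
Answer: -30795392447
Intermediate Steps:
340645 + (109083 + 78116)*((-81282 - 17597) - 65629) = 340645 + 187199*(-98879 - 65629) = 340645 + 187199*(-164508) = 340645 - 30795733092 = -30795392447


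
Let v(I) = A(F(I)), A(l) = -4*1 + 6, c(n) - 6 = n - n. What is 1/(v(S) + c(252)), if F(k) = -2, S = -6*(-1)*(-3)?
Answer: ⅛ ≈ 0.12500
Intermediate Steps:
c(n) = 6 (c(n) = 6 + (n - n) = 6 + 0 = 6)
S = -18 (S = 6*(-3) = -18)
A(l) = 2 (A(l) = -4 + 6 = 2)
v(I) = 2
1/(v(S) + c(252)) = 1/(2 + 6) = 1/8 = ⅛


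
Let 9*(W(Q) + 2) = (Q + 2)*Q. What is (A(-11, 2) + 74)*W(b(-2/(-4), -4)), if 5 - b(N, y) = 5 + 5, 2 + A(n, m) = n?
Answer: -61/3 ≈ -20.333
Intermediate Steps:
A(n, m) = -2 + n
b(N, y) = -5 (b(N, y) = 5 - (5 + 5) = 5 - 1*10 = 5 - 10 = -5)
W(Q) = -2 + Q*(2 + Q)/9 (W(Q) = -2 + ((Q + 2)*Q)/9 = -2 + ((2 + Q)*Q)/9 = -2 + (Q*(2 + Q))/9 = -2 + Q*(2 + Q)/9)
(A(-11, 2) + 74)*W(b(-2/(-4), -4)) = ((-2 - 11) + 74)*(-2 + (1/9)*(-5)**2 + (2/9)*(-5)) = (-13 + 74)*(-2 + (1/9)*25 - 10/9) = 61*(-2 + 25/9 - 10/9) = 61*(-1/3) = -61/3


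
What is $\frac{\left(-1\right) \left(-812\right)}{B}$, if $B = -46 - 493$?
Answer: $- \frac{116}{77} \approx -1.5065$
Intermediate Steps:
$B = -539$
$\frac{\left(-1\right) \left(-812\right)}{B} = \frac{\left(-1\right) \left(-812\right)}{-539} = 812 \left(- \frac{1}{539}\right) = - \frac{116}{77}$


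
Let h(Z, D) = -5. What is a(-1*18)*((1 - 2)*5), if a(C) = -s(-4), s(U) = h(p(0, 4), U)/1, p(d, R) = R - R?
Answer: -25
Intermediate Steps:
p(d, R) = 0
s(U) = -5 (s(U) = -5/1 = -5*1 = -5)
a(C) = 5 (a(C) = -1*(-5) = 5)
a(-1*18)*((1 - 2)*5) = 5*((1 - 2)*5) = 5*(-1*5) = 5*(-5) = -25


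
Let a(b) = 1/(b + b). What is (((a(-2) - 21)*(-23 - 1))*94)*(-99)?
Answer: -4746060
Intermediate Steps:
a(b) = 1/(2*b)
(((a(-2) - 21)*(-23 - 1))*94)*(-99) = ((((½)/(-2) - 21)*(-23 - 1))*94)*(-99) = ((((½)*(-½) - 21)*(-24))*94)*(-99) = (((-¼ - 21)*(-24))*94)*(-99) = (-85/4*(-24)*94)*(-99) = (510*94)*(-99) = 47940*(-99) = -4746060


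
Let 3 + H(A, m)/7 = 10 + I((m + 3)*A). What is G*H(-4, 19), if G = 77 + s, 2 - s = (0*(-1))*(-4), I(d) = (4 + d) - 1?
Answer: -43134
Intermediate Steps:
I(d) = 3 + d
s = 2 (s = 2 - 0*(-1)*(-4) = 2 - 0*(-4) = 2 - 1*0 = 2 + 0 = 2)
G = 79 (G = 77 + 2 = 79)
H(A, m) = 70 + 7*A*(3 + m) (H(A, m) = -21 + 7*(10 + (3 + (m + 3)*A)) = -21 + 7*(10 + (3 + (3 + m)*A)) = -21 + 7*(10 + (3 + A*(3 + m))) = -21 + 7*(13 + A*(3 + m)) = -21 + (91 + 7*A*(3 + m)) = 70 + 7*A*(3 + m))
G*H(-4, 19) = 79*(70 + 7*(-4)*(3 + 19)) = 79*(70 + 7*(-4)*22) = 79*(70 - 616) = 79*(-546) = -43134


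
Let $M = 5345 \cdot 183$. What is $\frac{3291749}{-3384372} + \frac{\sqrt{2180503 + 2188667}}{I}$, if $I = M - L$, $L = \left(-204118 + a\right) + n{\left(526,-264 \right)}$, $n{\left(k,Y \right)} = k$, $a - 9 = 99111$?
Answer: $- \frac{3291749}{3384372} + \frac{\sqrt{4369170}}{1082607} \approx -0.9707$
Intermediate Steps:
$a = 99120$ ($a = 9 + 99111 = 99120$)
$M = 978135$
$L = -104472$ ($L = \left(-204118 + 99120\right) + 526 = -104998 + 526 = -104472$)
$I = 1082607$ ($I = 978135 - -104472 = 978135 + 104472 = 1082607$)
$\frac{3291749}{-3384372} + \frac{\sqrt{2180503 + 2188667}}{I} = \frac{3291749}{-3384372} + \frac{\sqrt{2180503 + 2188667}}{1082607} = 3291749 \left(- \frac{1}{3384372}\right) + \sqrt{4369170} \cdot \frac{1}{1082607} = - \frac{3291749}{3384372} + \frac{\sqrt{4369170}}{1082607}$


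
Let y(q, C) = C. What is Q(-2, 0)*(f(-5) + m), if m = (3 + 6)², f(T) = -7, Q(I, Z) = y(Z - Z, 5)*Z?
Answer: 0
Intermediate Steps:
Q(I, Z) = 5*Z
m = 81 (m = 9² = 81)
Q(-2, 0)*(f(-5) + m) = (5*0)*(-7 + 81) = 0*74 = 0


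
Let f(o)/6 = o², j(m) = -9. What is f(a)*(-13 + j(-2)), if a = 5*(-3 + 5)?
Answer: -13200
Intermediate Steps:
a = 10 (a = 5*2 = 10)
f(o) = 6*o²
f(a)*(-13 + j(-2)) = (6*10²)*(-13 - 9) = (6*100)*(-22) = 600*(-22) = -13200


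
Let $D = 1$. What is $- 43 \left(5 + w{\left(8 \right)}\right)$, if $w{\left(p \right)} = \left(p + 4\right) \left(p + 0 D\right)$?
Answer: $-4343$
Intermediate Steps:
$w{\left(p \right)} = p \left(4 + p\right)$ ($w{\left(p \right)} = \left(p + 4\right) \left(p + 0 \cdot 1\right) = \left(4 + p\right) \left(p + 0\right) = \left(4 + p\right) p = p \left(4 + p\right)$)
$- 43 \left(5 + w{\left(8 \right)}\right) = - 43 \left(5 + 8 \left(4 + 8\right)\right) = - 43 \left(5 + 8 \cdot 12\right) = - 43 \left(5 + 96\right) = \left(-43\right) 101 = -4343$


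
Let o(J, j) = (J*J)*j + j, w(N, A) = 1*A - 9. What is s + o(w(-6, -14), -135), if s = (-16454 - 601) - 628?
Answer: -89233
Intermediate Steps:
w(N, A) = -9 + A (w(N, A) = A - 9 = -9 + A)
s = -17683 (s = -17055 - 628 = -17683)
o(J, j) = j + j*J² (o(J, j) = J²*j + j = j*J² + j = j + j*J²)
s + o(w(-6, -14), -135) = -17683 - 135*(1 + (-9 - 14)²) = -17683 - 135*(1 + (-23)²) = -17683 - 135*(1 + 529) = -17683 - 135*530 = -17683 - 71550 = -89233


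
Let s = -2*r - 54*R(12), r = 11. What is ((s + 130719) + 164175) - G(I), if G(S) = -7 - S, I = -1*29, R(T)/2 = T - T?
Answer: 294850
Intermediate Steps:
R(T) = 0 (R(T) = 2*(T - T) = 2*0 = 0)
I = -29
s = -22 (s = -2*11 - 54*0 = -22 + 0 = -22)
((s + 130719) + 164175) - G(I) = ((-22 + 130719) + 164175) - (-7 - 1*(-29)) = (130697 + 164175) - (-7 + 29) = 294872 - 1*22 = 294872 - 22 = 294850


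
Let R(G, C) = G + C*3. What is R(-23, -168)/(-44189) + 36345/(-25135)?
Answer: -318560612/222138103 ≈ -1.4341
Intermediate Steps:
R(G, C) = G + 3*C
R(-23, -168)/(-44189) + 36345/(-25135) = (-23 + 3*(-168))/(-44189) + 36345/(-25135) = (-23 - 504)*(-1/44189) + 36345*(-1/25135) = -527*(-1/44189) - 7269/5027 = 527/44189 - 7269/5027 = -318560612/222138103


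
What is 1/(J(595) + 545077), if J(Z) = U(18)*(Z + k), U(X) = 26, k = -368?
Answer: 1/550979 ≈ 1.8150e-6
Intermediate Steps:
J(Z) = -9568 + 26*Z (J(Z) = 26*(Z - 368) = 26*(-368 + Z) = -9568 + 26*Z)
1/(J(595) + 545077) = 1/((-9568 + 26*595) + 545077) = 1/((-9568 + 15470) + 545077) = 1/(5902 + 545077) = 1/550979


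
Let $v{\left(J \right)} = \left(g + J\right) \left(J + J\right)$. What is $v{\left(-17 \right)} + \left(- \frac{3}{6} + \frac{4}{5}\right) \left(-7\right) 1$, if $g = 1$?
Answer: $\frac{5419}{10} \approx 541.9$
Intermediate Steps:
$v{\left(J \right)} = 2 J \left(1 + J\right)$ ($v{\left(J \right)} = \left(1 + J\right) \left(J + J\right) = \left(1 + J\right) 2 J = 2 J \left(1 + J\right)$)
$v{\left(-17 \right)} + \left(- \frac{3}{6} + \frac{4}{5}\right) \left(-7\right) 1 = 2 \left(-17\right) \left(1 - 17\right) + \left(- \frac{3}{6} + \frac{4}{5}\right) \left(-7\right) 1 = 2 \left(-17\right) \left(-16\right) + \left(\left(-3\right) \frac{1}{6} + 4 \cdot \frac{1}{5}\right) \left(-7\right) 1 = 544 + \left(- \frac{1}{2} + \frac{4}{5}\right) \left(-7\right) 1 = 544 + \frac{3}{10} \left(-7\right) 1 = 544 - \frac{21}{10} = \frac{5419}{10}$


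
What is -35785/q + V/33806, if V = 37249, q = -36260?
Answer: 256039645/122580556 ≈ 2.0887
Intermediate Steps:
-35785/q + V/33806 = -35785/(-36260) + 37249/33806 = -35785*(-1/36260) + 37249*(1/33806) = 7157/7252 + 37249/33806 = 256039645/122580556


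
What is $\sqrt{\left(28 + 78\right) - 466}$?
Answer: $6 i \sqrt{10} \approx 18.974 i$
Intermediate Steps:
$\sqrt{\left(28 + 78\right) - 466} = \sqrt{106 - 466} = \sqrt{-360} = 6 i \sqrt{10}$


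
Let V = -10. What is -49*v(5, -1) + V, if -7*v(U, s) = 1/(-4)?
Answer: -47/4 ≈ -11.750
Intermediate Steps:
v(U, s) = 1/28 (v(U, s) = -⅐/(-4) = -⅐*(-¼) = 1/28)
-49*v(5, -1) + V = -49*1/28 - 10 = -7/4 - 10 = -47/4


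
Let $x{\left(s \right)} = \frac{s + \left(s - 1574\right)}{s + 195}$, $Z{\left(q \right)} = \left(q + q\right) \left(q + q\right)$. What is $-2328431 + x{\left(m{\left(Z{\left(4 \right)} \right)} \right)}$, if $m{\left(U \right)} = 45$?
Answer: $- \frac{139706231}{60} \approx -2.3284 \cdot 10^{6}$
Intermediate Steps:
$Z{\left(q \right)} = 4 q^{2}$ ($Z{\left(q \right)} = 2 q 2 q = 4 q^{2}$)
$x{\left(s \right)} = \frac{-1574 + 2 s}{195 + s}$ ($x{\left(s \right)} = \frac{s + \left(-1574 + s\right)}{195 + s} = \frac{-1574 + 2 s}{195 + s}$)
$-2328431 + x{\left(m{\left(Z{\left(4 \right)} \right)} \right)} = -2328431 + \frac{2 \left(-787 + 45\right)}{195 + 45} = -2328431 + 2 \cdot \frac{1}{240} \left(-742\right) = -2328431 - \frac{371}{60} = - \frac{139706231}{60}$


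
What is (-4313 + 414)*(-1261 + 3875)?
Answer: -10191986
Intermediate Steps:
(-4313 + 414)*(-1261 + 3875) = -3899*2614 = -10191986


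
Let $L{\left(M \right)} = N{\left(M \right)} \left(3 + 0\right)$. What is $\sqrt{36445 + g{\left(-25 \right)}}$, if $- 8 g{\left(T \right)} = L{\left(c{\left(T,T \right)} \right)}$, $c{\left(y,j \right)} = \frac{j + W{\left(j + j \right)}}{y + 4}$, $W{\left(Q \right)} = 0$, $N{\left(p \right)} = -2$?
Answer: $\frac{\sqrt{145783}}{2} \approx 190.91$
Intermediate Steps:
$c{\left(y,j \right)} = \frac{j}{4 + y}$ ($c{\left(y,j \right)} = \frac{j + 0}{y + 4} = \frac{j}{4 + y}$)
$L{\left(M \right)} = -6$ ($L{\left(M \right)} = - 2 \left(3 + 0\right) = \left(-2\right) 3 = -6$)
$g{\left(T \right)} = \frac{3}{4}$ ($g{\left(T \right)} = \left(- \frac{1}{8}\right) \left(-6\right) = \frac{3}{4}$)
$\sqrt{36445 + g{\left(-25 \right)}} = \sqrt{36445 + \frac{3}{4}} = \sqrt{\frac{145783}{4}} = \frac{\sqrt{145783}}{2}$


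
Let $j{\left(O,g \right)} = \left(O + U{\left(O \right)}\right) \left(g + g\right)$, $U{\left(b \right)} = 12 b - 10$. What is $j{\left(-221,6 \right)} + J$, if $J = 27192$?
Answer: $-7404$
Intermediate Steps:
$U{\left(b \right)} = -10 + 12 b$
$j{\left(O,g \right)} = 2 g \left(-10 + 13 O\right)$ ($j{\left(O,g \right)} = \left(O + \left(-10 + 12 O\right)\right) \left(g + g\right) = \left(-10 + 13 O\right) 2 g = 2 g \left(-10 + 13 O\right)$)
$j{\left(-221,6 \right)} + J = 2 \cdot 6 \left(-10 + 13 \left(-221\right)\right) + 27192 = 2 \cdot 6 \left(-10 - 2873\right) + 27192 = 2 \cdot 6 \left(-2883\right) + 27192 = -34596 + 27192 = -7404$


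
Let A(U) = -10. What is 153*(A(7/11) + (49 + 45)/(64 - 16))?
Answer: -9843/8 ≈ -1230.4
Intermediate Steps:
153*(A(7/11) + (49 + 45)/(64 - 16)) = 153*(-10 + (49 + 45)/(64 - 16)) = 153*(-10 + 94/48) = 153*(-10 + 94*(1/48)) = 153*(-10 + 47/24) = 153*(-193/24) = -9843/8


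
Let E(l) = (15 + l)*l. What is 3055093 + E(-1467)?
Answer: 5185177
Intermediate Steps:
E(l) = l*(15 + l)
3055093 + E(-1467) = 3055093 - 1467*(15 - 1467) = 3055093 - 1467*(-1452) = 3055093 + 2130084 = 5185177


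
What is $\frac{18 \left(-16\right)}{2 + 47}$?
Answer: $- \frac{288}{49} \approx -5.8775$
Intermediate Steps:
$\frac{18 \left(-16\right)}{2 + 47} = - \frac{288}{49}$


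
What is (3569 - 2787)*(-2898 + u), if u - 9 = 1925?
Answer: -753848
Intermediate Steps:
u = 1934 (u = 9 + 1925 = 1934)
(3569 - 2787)*(-2898 + u) = (3569 - 2787)*(-2898 + 1934) = 782*(-964) = -753848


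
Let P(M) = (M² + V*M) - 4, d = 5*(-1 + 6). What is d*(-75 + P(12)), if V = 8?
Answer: 4025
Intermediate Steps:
d = 25 (d = 5*5 = 25)
P(M) = -4 + M² + 8*M (P(M) = (M² + 8*M) - 4 = -4 + M² + 8*M)
d*(-75 + P(12)) = 25*(-75 + (-4 + 12² + 8*12)) = 25*(-75 + (-4 + 144 + 96)) = 25*(-75 + 236) = 25*161 = 4025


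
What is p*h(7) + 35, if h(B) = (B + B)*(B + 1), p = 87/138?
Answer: 2429/23 ≈ 105.61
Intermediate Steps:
p = 29/46 (p = 87*(1/138) = 29/46 ≈ 0.63043)
h(B) = 2*B*(1 + B) (h(B) = (2*B)*(1 + B) = 2*B*(1 + B))
p*h(7) + 35 = 29*(2*7*(1 + 7))/46 + 35 = 29*(2*7*8)/46 + 35 = (29/46)*112 + 35 = 1624/23 + 35 = 2429/23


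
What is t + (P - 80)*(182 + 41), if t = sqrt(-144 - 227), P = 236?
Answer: 34788 + I*sqrt(371) ≈ 34788.0 + 19.261*I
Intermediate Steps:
t = I*sqrt(371) (t = sqrt(-371) = I*sqrt(371) ≈ 19.261*I)
t + (P - 80)*(182 + 41) = I*sqrt(371) + (236 - 80)*(182 + 41) = I*sqrt(371) + 156*223 = I*sqrt(371) + 34788 = 34788 + I*sqrt(371)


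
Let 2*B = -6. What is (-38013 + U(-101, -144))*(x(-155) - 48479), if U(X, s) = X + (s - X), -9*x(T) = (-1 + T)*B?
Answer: 1851797367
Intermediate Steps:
B = -3 (B = (½)*(-6) = -3)
x(T) = -⅓ + T/3 (x(T) = -(-1 + T)*(-3)/9 = -(3 - 3*T)/9 = -⅓ + T/3)
U(X, s) = s
(-38013 + U(-101, -144))*(x(-155) - 48479) = (-38013 - 144)*((-⅓ + (⅓)*(-155)) - 48479) = -38157*((-⅓ - 155/3) - 48479) = -38157*(-52 - 48479) = -38157*(-48531) = 1851797367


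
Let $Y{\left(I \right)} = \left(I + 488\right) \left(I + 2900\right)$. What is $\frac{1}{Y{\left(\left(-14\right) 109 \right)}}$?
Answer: $- \frac{1}{1426212} \approx -7.0116 \cdot 10^{-7}$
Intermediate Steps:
$Y{\left(I \right)} = \left(488 + I\right) \left(2900 + I\right)$
$\frac{1}{Y{\left(\left(-14\right) 109 \right)}} = \frac{1}{1415200 + \left(\left(-14\right) 109\right)^{2} + 3388 \left(\left(-14\right) 109\right)} = \frac{1}{1415200 + \left(-1526\right)^{2} + 3388 \left(-1526\right)} = \frac{1}{1415200 + 2328676 - 5170088} = \frac{1}{-1426212} = - \frac{1}{1426212}$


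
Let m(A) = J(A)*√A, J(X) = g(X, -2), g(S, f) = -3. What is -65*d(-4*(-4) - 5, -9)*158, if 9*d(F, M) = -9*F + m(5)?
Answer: 112970 + 10270*√5/3 ≈ 1.2062e+5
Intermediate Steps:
J(X) = -3
m(A) = -3*√A
d(F, M) = -F - √5/3 (d(F, M) = (-9*F - 3*√5)/9 = -F - √5/3)
-65*d(-4*(-4) - 5, -9)*158 = -65*(-(-4*(-4) - 5) - √5/3)*158 = -65*(-(16 - 5) - √5/3)*158 = -65*(-1*11 - √5/3)*158 = -65*(-11 - √5/3)*158 = (715 + 65*√5/3)*158 = 112970 + 10270*√5/3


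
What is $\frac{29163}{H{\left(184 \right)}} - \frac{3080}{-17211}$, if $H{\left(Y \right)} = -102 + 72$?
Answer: $- \frac{167277331}{172110} \approx -971.92$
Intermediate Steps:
$H{\left(Y \right)} = -30$
$\frac{29163}{H{\left(184 \right)}} - \frac{3080}{-17211} = \frac{29163}{-30} - \frac{3080}{-17211} = 29163 \left(- \frac{1}{30}\right) - - \frac{3080}{17211} = - \frac{9721}{10} + \frac{3080}{17211} = - \frac{167277331}{172110}$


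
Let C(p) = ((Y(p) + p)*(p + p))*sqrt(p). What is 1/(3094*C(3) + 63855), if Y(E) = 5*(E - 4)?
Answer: -2365/2148301 - 12376*sqrt(3)/19334709 ≈ -0.0022095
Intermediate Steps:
Y(E) = -20 + 5*E (Y(E) = 5*(-4 + E) = -20 + 5*E)
C(p) = 2*p**(3/2)*(-20 + 6*p) (C(p) = (((-20 + 5*p) + p)*(p + p))*sqrt(p) = ((-20 + 6*p)*(2*p))*sqrt(p) = (2*p*(-20 + 6*p))*sqrt(p) = 2*p**(3/2)*(-20 + 6*p))
1/(3094*C(3) + 63855) = 1/(3094*(3**(3/2)*(-40 + 12*3)) + 63855) = 1/(3094*((3*sqrt(3))*(-40 + 36)) + 63855) = 1/(3094*((3*sqrt(3))*(-4)) + 63855) = 1/(3094*(-12*sqrt(3)) + 63855) = 1/(-37128*sqrt(3) + 63855) = 1/(63855 - 37128*sqrt(3))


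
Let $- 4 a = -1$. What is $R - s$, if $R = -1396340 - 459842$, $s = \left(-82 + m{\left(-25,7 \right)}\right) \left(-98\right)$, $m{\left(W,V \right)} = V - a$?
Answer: $- \frac{3727113}{2} \approx -1.8636 \cdot 10^{6}$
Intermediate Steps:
$a = \frac{1}{4}$ ($a = \left(- \frac{1}{4}\right) \left(-1\right) = \frac{1}{4} \approx 0.25$)
$m{\left(W,V \right)} = - \frac{1}{4} + V$ ($m{\left(W,V \right)} = V - \frac{1}{4} = - \frac{1}{4} + V$)
$s = \frac{14749}{2}$ ($s = \left(-82 + \left(- \frac{1}{4} + 7\right)\right) \left(-98\right) = \left(-82 + \frac{27}{4}\right) \left(-98\right) = \left(- \frac{301}{4}\right) \left(-98\right) = \frac{14749}{2} \approx 7374.5$)
$R = -1856182$
$R - s = -1856182 - \frac{14749}{2} = - \frac{3727113}{2}$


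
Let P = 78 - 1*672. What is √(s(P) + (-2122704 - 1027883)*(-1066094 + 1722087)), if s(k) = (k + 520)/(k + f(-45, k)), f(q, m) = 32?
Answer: I*√163193674655680854/281 ≈ 1.4376e+6*I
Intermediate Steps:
P = -594 (P = 78 - 672 = -594)
s(k) = (520 + k)/(32 + k) (s(k) = (k + 520)/(k + 32) = (520 + k)/(32 + k))
√(s(P) + (-2122704 - 1027883)*(-1066094 + 1722087)) = √((520 - 594)/(32 - 594) + (-2122704 - 1027883)*(-1066094 + 1722087)) = √(-74/(-562) - 3150587*655993) = √(-1/562*(-74) - 2066763017891) = √(37/281 - 2066763017891) = √(-580760408027334/281) = I*√163193674655680854/281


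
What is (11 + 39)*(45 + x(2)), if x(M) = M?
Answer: 2350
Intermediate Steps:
(11 + 39)*(45 + x(2)) = (11 + 39)*(45 + 2) = 50*47 = 2350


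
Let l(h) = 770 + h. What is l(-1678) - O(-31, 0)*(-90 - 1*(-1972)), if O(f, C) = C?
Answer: -908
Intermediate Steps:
l(-1678) - O(-31, 0)*(-90 - 1*(-1972)) = (770 - 1678) - 0*(-90 - 1*(-1972)) = -908 - 0*(-90 + 1972) = -908 - 0*1882 = -908 - 1*0 = -908 + 0 = -908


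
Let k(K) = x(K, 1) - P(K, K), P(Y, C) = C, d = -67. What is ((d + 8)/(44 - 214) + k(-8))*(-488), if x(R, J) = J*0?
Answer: -346236/85 ≈ -4073.4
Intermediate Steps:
x(R, J) = 0
k(K) = -K (k(K) = 0 - K = -K)
((d + 8)/(44 - 214) + k(-8))*(-488) = ((-67 + 8)/(44 - 214) - 1*(-8))*(-488) = (-59/(-170) + 8)*(-488) = (-59*(-1/170) + 8)*(-488) = (59/170 + 8)*(-488) = (1419/170)*(-488) = -346236/85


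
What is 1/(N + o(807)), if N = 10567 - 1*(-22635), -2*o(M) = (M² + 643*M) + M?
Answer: -2/1104553 ≈ -1.8107e-6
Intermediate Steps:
o(M) = -322*M - M²/2 (o(M) = -((M² + 643*M) + M)/2 = -(M² + 644*M)/2 = -322*M - M²/2)
N = 33202 (N = 10567 + 22635 = 33202)
1/(N + o(807)) = 1/(33202 - ½*807*(644 + 807)) = 1/(33202 - ½*807*1451) = 1/(33202 - 1170957/2) = 1/(-1104553/2) = -2/1104553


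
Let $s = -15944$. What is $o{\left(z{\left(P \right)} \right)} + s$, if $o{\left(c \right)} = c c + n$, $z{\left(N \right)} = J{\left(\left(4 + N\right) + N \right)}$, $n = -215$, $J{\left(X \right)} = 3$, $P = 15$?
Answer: $-16150$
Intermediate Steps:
$z{\left(N \right)} = 3$
$o{\left(c \right)} = -215 + c^{2}$ ($o{\left(c \right)} = c c - 215 = c^{2} - 215 = -215 + c^{2}$)
$o{\left(z{\left(P \right)} \right)} + s = \left(-215 + 3^{2}\right) - 15944 = \left(-215 + 9\right) - 15944 = -206 - 15944 = -16150$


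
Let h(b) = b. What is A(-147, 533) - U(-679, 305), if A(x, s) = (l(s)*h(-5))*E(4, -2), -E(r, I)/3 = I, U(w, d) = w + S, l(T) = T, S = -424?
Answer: -14887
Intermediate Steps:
U(w, d) = -424 + w (U(w, d) = w - 424 = -424 + w)
E(r, I) = -3*I
A(x, s) = -30*s (A(x, s) = (s*(-5))*(-3*(-2)) = -5*s*6 = -30*s)
A(-147, 533) - U(-679, 305) = -30*533 - (-424 - 679) = -15990 - 1*(-1103) = -15990 + 1103 = -14887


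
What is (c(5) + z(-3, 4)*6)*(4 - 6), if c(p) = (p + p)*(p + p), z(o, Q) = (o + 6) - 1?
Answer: -224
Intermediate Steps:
z(o, Q) = 5 + o (z(o, Q) = (6 + o) - 1 = 5 + o)
c(p) = 4*p² (c(p) = (2*p)*(2*p) = 4*p²)
(c(5) + z(-3, 4)*6)*(4 - 6) = (4*5² + (5 - 3)*6)*(4 - 6) = (4*25 + 2*6)*(-2) = (100 + 12)*(-2) = 112*(-2) = -224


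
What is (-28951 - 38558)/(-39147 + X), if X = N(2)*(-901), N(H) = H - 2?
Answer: 22503/13049 ≈ 1.7245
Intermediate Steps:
N(H) = -2 + H
X = 0 (X = (-2 + 2)*(-901) = 0*(-901) = 0)
(-28951 - 38558)/(-39147 + X) = (-28951 - 38558)/(-39147 + 0) = -67509/(-39147) = -67509*(-1/39147) = 22503/13049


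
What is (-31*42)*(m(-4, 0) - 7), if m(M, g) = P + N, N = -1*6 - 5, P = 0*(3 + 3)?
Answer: 23436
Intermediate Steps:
P = 0 (P = 0*6 = 0)
N = -11 (N = -6 - 5 = -11)
m(M, g) = -11 (m(M, g) = 0 - 11 = -11)
(-31*42)*(m(-4, 0) - 7) = (-31*42)*(-11 - 7) = -1302*(-18) = 23436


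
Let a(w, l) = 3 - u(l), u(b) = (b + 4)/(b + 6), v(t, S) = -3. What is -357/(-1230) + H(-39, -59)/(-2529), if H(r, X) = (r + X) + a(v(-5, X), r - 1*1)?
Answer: 5785697/17627130 ≈ 0.32823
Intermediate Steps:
u(b) = (4 + b)/(6 + b)
a(w, l) = 3 - (4 + l)/(6 + l)
H(r, X) = X + r + 2*(6 + r)/(5 + r) (H(r, X) = (r + X) + 2*(7 + (r - 1*1))/(6 + (r - 1*1)) = (X + r) + 2*(7 + (r - 1))/(6 + (r - 1)) = (X + r) + 2*(7 + (-1 + r))/(6 + (-1 + r)) = (X + r) + 2*(6 + r)/(5 + r) = X + r + 2*(6 + r)/(5 + r))
-357/(-1230) + H(-39, -59)/(-2529) = -357/(-1230) + ((-3 - 1*(-39) + (5 - 39)*(3 - 59 - 39))/(5 - 39))/(-2529) = -357*(-1/1230) + ((-3 + 39 - 34*(-95))/(-34))*(-1/2529) = 119/410 - (-3 + 39 + 3230)/34*(-1/2529) = 119/410 - 1/34*3266*(-1/2529) = 119/410 - 1633/17*(-1/2529) = 119/410 + 1633/42993 = 5785697/17627130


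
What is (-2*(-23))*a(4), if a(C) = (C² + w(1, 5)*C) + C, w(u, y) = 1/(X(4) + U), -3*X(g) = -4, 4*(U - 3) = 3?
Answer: 58328/61 ≈ 956.20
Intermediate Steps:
U = 15/4 (U = 3 + (¼)*3 = 3 + ¾ = 15/4 ≈ 3.7500)
X(g) = 4/3 (X(g) = -⅓*(-4) = 4/3)
w(u, y) = 12/61 (w(u, y) = 1/(4/3 + 15/4) = 1/(61/12) = 12/61)
a(C) = C² + 73*C/61 (a(C) = (C² + 12*C/61) + C = C² + 73*C/61)
(-2*(-23))*a(4) = (-2*(-23))*((1/61)*4*(73 + 61*4)) = 46*((1/61)*4*(73 + 244)) = 46*((1/61)*4*317) = 46*(1268/61) = 58328/61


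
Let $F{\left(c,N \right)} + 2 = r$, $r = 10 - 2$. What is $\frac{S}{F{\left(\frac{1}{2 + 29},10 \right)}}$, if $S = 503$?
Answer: $\frac{503}{6} \approx 83.833$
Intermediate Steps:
$r = 8$
$F{\left(c,N \right)} = 6$ ($F{\left(c,N \right)} = -2 + 8 = 6$)
$\frac{S}{F{\left(\frac{1}{2 + 29},10 \right)}} = \frac{503}{6}$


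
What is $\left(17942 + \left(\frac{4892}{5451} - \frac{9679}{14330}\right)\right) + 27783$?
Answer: $\frac{3571726493881}{78112830} \approx 45725.0$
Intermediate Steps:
$\left(17942 + \left(\frac{4892}{5451} - \frac{9679}{14330}\right)\right) + 27783 = \left(17942 + \frac{17342131}{78112830}\right) + 27783 = \frac{1401517737991}{78112830} + 27783 = \frac{3571726493881}{78112830}$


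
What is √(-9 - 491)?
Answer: 10*I*√5 ≈ 22.361*I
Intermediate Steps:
√(-9 - 491) = √(-500) = 10*I*√5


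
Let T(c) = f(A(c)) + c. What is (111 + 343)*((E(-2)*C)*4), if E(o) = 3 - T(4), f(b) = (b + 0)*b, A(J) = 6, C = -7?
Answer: 470344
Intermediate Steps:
f(b) = b² (f(b) = b*b = b²)
T(c) = 36 + c (T(c) = 6² + c = 36 + c)
E(o) = -37 (E(o) = 3 - (36 + 4) = 3 - 1*40 = 3 - 40 = -37)
(111 + 343)*((E(-2)*C)*4) = (111 + 343)*(-37*(-7)*4) = 454*(259*4) = 454*1036 = 470344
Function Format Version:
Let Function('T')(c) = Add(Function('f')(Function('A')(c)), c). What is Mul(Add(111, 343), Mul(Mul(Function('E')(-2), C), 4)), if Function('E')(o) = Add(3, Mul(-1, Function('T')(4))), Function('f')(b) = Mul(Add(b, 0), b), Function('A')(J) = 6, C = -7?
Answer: 470344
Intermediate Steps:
Function('f')(b) = Pow(b, 2) (Function('f')(b) = Mul(b, b) = Pow(b, 2))
Function('T')(c) = Add(36, c) (Function('T')(c) = Add(Pow(6, 2), c) = Add(36, c))
Function('E')(o) = -37 (Function('E')(o) = Add(3, Mul(-1, Add(36, 4))) = Add(3, Mul(-1, 40)) = Add(3, -40) = -37)
Mul(Add(111, 343), Mul(Mul(Function('E')(-2), C), 4)) = Mul(Add(111, 343), Mul(Mul(-37, -7), 4)) = Mul(454, Mul(259, 4)) = Mul(454, 1036) = 470344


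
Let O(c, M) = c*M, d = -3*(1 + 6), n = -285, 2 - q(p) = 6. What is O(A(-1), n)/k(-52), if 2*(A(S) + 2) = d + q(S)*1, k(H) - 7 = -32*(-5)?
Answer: 8265/334 ≈ 24.746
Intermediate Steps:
q(p) = -4 (q(p) = 2 - 1*6 = 2 - 6 = -4)
k(H) = 167 (k(H) = 7 - 32*(-5) = 7 + 160 = 167)
d = -21 (d = -3*7 = -21)
A(S) = -29/2 (A(S) = -2 + (-21 - 4*1)/2 = -2 + (-21 - 4)/2 = -2 + (½)*(-25) = -2 - 25/2 = -29/2)
O(c, M) = M*c
O(A(-1), n)/k(-52) = -285*(-29/2)/167 = (8265/2)*(1/167) = 8265/334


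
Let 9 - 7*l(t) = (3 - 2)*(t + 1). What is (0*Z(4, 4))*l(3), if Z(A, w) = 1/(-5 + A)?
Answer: 0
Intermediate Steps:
l(t) = 8/7 - t/7 (l(t) = 9/7 - (3 - 2)*(t + 1)/7 = 9/7 - (1 + t)/7 = 9/7 + (-1/7 - t/7) = 8/7 - t/7)
(0*Z(4, 4))*l(3) = (0/(-5 + 4))*(8/7 - 1/7*3) = (0/(-1))*(8/7 - 3/7) = (0*(-1))*(5/7) = 0*(5/7) = 0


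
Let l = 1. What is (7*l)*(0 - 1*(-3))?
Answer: 21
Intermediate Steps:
(7*l)*(0 - 1*(-3)) = (7*1)*(0 - 1*(-3)) = 7*(0 + 3) = 7*3 = 21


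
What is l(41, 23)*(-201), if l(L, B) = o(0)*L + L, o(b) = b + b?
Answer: -8241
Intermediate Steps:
o(b) = 2*b
l(L, B) = L (l(L, B) = (2*0)*L + L = 0*L + L = 0 + L = L)
l(41, 23)*(-201) = 41*(-201) = -8241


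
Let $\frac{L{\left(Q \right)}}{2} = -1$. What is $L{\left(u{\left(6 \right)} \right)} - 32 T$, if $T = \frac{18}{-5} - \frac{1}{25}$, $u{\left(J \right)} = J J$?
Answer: $\frac{2862}{25} \approx 114.48$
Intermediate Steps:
$u{\left(J \right)} = J^{2}$
$L{\left(Q \right)} = -2$ ($L{\left(Q \right)} = 2 \left(-1\right) = -2$)
$T = - \frac{91}{25}$ ($T = 18 \left(- \frac{1}{5}\right) - \frac{1}{25} = - \frac{18}{5} - \frac{1}{25} = - \frac{91}{25} \approx -3.64$)
$L{\left(u{\left(6 \right)} \right)} - 32 T = -2 - - \frac{2912}{25} = -2 + \frac{2912}{25} = \frac{2862}{25}$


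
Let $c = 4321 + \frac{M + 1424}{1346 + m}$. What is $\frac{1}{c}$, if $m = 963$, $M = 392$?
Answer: $\frac{2309}{9979005} \approx 0.00023139$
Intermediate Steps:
$c = \frac{9979005}{2309}$ ($c = 4321 + \frac{392 + 1424}{1346 + 963} = 4321 + \frac{1816}{2309} = \frac{9979005}{2309} \approx 4321.8$)
$\frac{1}{c} = \frac{1}{\frac{9979005}{2309}} = \frac{2309}{9979005}$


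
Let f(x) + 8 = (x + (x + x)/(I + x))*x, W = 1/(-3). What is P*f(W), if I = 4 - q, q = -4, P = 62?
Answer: -100874/207 ≈ -487.31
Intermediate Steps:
I = 8 (I = 4 - 1*(-4) = 4 + 4 = 8)
W = -⅓ ≈ -0.33333
f(x) = -8 + x*(x + 2*x/(8 + x)) (f(x) = -8 + (x + (x + x)/(8 + x))*x = -8 + (x + (2*x)/(8 + x))*x = -8 + (x + 2*x/(8 + x))*x = -8 + x*(x + 2*x/(8 + x)))
P*f(W) = 62*((-64 + (-⅓)³ - 8*(-⅓) + 10*(-⅓)²)/(8 - ⅓)) = 62*((-64 - 1/27 + 8/3 + 10*(⅑))/(23/3)) = 62*(3*(-64 - 1/27 + 8/3 + 10/9)/23) = 62*((3/23)*(-1627/27)) = 62*(-1627/207) = -100874/207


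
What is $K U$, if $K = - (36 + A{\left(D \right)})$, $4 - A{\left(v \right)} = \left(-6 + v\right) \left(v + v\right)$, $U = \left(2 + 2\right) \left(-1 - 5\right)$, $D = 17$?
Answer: $-8016$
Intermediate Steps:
$U = -24$ ($U = 4 \left(-6\right) = -24$)
$A{\left(v \right)} = 4 - 2 v \left(-6 + v\right)$ ($A{\left(v \right)} = 4 - \left(-6 + v\right) \left(v + v\right) = 4 - \left(-6 + v\right) 2 v = 4 - 2 v \left(-6 + v\right)$)
$K = 334$ ($K = - (36 + \left(4 - 2 \cdot 17^{2} + 12 \cdot 17\right)) = - (36 + \left(4 - 578 + 204\right)) = - (36 - 370) = \left(-1\right) \left(-334\right) = 334$)
$K U = 334 \left(-24\right) = -8016$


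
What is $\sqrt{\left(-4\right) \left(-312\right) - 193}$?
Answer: $\sqrt{1055} \approx 32.481$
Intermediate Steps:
$\sqrt{\left(-4\right) \left(-312\right) - 193} = \sqrt{1248 - 193} = \sqrt{1055}$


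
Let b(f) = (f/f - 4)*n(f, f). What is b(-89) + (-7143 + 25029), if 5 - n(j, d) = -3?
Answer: 17862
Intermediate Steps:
n(j, d) = 8 (n(j, d) = 5 - 1*(-3) = 5 + 3 = 8)
b(f) = -24 (b(f) = (f/f - 4)*8 = (1 - 4)*8 = -3*8 = -24)
b(-89) + (-7143 + 25029) = -24 + (-7143 + 25029) = -24 + 17886 = 17862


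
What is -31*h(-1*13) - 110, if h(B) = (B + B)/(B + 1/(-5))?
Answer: -5645/33 ≈ -171.06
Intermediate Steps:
h(B) = 2*B/(-⅕ + B) (h(B) = (2*B)/(B - ⅕) = (2*B)/(-⅕ + B) = 2*B/(-⅕ + B))
-31*h(-1*13) - 110 = -310*(-1*13)/(-1 + 5*(-1*13)) - 110 = -310*(-13)/(-1 + 5*(-13)) - 110 = -310*(-13)/(-1 - 65) - 110 = -310*(-13)/(-66) - 110 = -310*(-13)*(-1)/66 - 110 = -31*65/33 - 110 = -2015/33 - 110 = -5645/33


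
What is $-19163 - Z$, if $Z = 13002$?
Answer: $-32165$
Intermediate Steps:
$-19163 - Z = -19163 - 13002 = -32165$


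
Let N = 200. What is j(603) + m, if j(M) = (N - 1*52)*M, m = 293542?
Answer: 382786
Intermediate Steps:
j(M) = 148*M (j(M) = (200 - 1*52)*M = (200 - 52)*M = 148*M)
j(603) + m = 148*603 + 293542 = 89244 + 293542 = 382786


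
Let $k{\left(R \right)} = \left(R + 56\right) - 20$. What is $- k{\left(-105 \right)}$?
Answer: $69$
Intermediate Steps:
$k{\left(R \right)} = 36 + R$ ($k{\left(R \right)} = \left(56 + R\right) - 20 = 36 + R$)
$- k{\left(-105 \right)} = - (36 - 105) = \left(-1\right) \left(-69\right) = 69$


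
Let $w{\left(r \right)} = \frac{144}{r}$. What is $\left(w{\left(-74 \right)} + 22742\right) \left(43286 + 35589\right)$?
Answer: $\frac{66364005250}{37} \approx 1.7936 \cdot 10^{9}$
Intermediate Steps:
$\left(w{\left(-74 \right)} + 22742\right) \left(43286 + 35589\right) = \left(\frac{144}{-74} + 22742\right) \left(43286 + 35589\right) = \left(144 \left(- \frac{1}{74}\right) + 22742\right) 78875 = \left(- \frac{72}{37} + 22742\right) 78875 = \frac{841382}{37} \cdot 78875 = \frac{66364005250}{37}$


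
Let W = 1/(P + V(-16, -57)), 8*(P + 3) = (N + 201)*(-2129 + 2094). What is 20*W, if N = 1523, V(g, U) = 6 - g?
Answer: -40/15047 ≈ -0.0026583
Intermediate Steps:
P = -15091/2 (P = -3 + ((1523 + 201)*(-2129 + 2094))/8 = -3 + (1724*(-35))/8 = -3 + (⅛)*(-60340) = -3 - 15085/2 = -15091/2 ≈ -7545.5)
W = -2/15047 (W = 1/(-15091/2 + (6 - 1*(-16))) = 1/(-15091/2 + (6 + 16)) = 1/(-15091/2 + 22) = 1/(-15047/2) = -2/15047 ≈ -0.00013292)
20*W = 20*(-2/15047) = -40/15047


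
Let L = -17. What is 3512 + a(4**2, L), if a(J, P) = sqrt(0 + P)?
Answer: 3512 + I*sqrt(17) ≈ 3512.0 + 4.1231*I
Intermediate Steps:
a(J, P) = sqrt(P)
3512 + a(4**2, L) = 3512 + sqrt(-17) = 3512 + I*sqrt(17)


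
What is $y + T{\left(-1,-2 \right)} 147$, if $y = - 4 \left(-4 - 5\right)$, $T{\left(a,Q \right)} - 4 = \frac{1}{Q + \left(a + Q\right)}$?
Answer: $\frac{2973}{5} \approx 594.6$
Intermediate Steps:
$T{\left(a,Q \right)} = 4 + \frac{1}{a + 2 Q}$ ($T{\left(a,Q \right)} = 4 + \frac{1}{Q + \left(a + Q\right)} = 4 + \frac{1}{Q + \left(Q + a\right)} = 4 + \frac{1}{a + 2 Q}$)
$y = 36$ ($y = \left(-4\right) \left(-9\right) = 36$)
$y + T{\left(-1,-2 \right)} 147 = 36 + \frac{1 + 4 \left(-1\right) + 8 \left(-2\right)}{-1 + 2 \left(-2\right)} 147 = 36 + \frac{1 - 4 - 16}{-1 - 4} \cdot 147 = 36 + \frac{1}{-5} \left(-19\right) 147 = 36 + \left(- \frac{1}{5}\right) \left(-19\right) 147 = 36 + \frac{19}{5} \cdot 147 = 36 + \frac{2793}{5} = \frac{2973}{5}$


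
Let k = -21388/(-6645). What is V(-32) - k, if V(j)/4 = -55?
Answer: -1483288/6645 ≈ -223.22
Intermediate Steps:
V(j) = -220 (V(j) = 4*(-55) = -220)
k = 21388/6645 (k = -21388*(-1/6645) = 21388/6645 ≈ 3.2187)
V(-32) - k = -220 - 1*21388/6645 = -220 - 21388/6645 = -1483288/6645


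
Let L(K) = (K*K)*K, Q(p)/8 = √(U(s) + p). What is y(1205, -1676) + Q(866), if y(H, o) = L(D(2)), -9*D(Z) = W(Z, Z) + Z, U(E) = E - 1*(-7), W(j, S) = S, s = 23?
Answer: -64/729 + 64*√14 ≈ 239.38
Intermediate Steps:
U(E) = 7 + E (U(E) = E + 7 = 7 + E)
Q(p) = 8*√(30 + p) (Q(p) = 8*√((7 + 23) + p) = 8*√(30 + p))
D(Z) = -2*Z/9 (D(Z) = -(Z + Z)/9 = -2*Z/9)
L(K) = K³ (L(K) = K²*K = K³)
y(H, o) = -64/729 (y(H, o) = (-2/9*2)³ = (-4/9)³ = -64/729)
y(1205, -1676) + Q(866) = -64/729 + 8*√(30 + 866) = -64/729 + 8*√896 = -64/729 + 8*(8*√14) = -64/729 + 64*√14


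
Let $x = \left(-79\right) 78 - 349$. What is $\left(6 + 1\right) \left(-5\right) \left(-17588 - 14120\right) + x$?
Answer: $1103269$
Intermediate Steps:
$x = -6511$ ($x = -6162 - 349 = -6511$)
$\left(6 + 1\right) \left(-5\right) \left(-17588 - 14120\right) + x = \left(6 + 1\right) \left(-5\right) \left(-17588 - 14120\right) - 6511 = 7 \left(-5\right) \left(-17588 - 14120\right) - 6511 = \left(-35\right) \left(-31708\right) - 6511 = 1109780 - 6511 = 1103269$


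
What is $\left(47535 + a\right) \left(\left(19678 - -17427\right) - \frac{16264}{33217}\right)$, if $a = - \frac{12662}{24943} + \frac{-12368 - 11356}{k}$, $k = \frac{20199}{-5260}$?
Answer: $\frac{11117809915626939102039}{5578503471523} \approx 1.993 \cdot 10^{9}$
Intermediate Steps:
$k = - \frac{20199}{5260}$ ($k = 20199 \left(- \frac{1}{5260}\right) = - \frac{20199}{5260} \approx -3.8401$)
$a = \frac{1037445770194}{167941219}$ ($a = - \frac{12662}{24943} + \frac{-12368 - 11356}{- \frac{20199}{5260}} = \left(-12662\right) \frac{1}{24943} + \left(-12368 - 11356\right) \left(- \frac{5260}{20199}\right) = - \frac{12662}{24943} - - \frac{41596080}{6733} = - \frac{12662}{24943} + \frac{41596080}{6733} = \frac{1037445770194}{167941219} \approx 6177.4$)
$\left(47535 + a\right) \left(\left(19678 - -17427\right) - \frac{16264}{33217}\right) = \left(47535 + \frac{1037445770194}{167941219}\right) \left(\left(19678 - -17427\right) - \frac{16264}{33217}\right) = \frac{9020531615359 \left(\left(19678 + 17427\right) - \frac{16264}{33217}\right)}{167941219} = \frac{9020531615359 \left(37105 - \frac{16264}{33217}\right)}{167941219} = \frac{9020531615359}{167941219} \cdot \frac{1232500521}{33217} = \frac{11117809915626939102039}{5578503471523}$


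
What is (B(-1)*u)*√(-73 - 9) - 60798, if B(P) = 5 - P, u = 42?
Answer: -60798 + 252*I*√82 ≈ -60798.0 + 2282.0*I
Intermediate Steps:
(B(-1)*u)*√(-73 - 9) - 60798 = ((5 - 1*(-1))*42)*√(-73 - 9) - 60798 = ((5 + 1)*42)*√(-82) - 60798 = (6*42)*(I*√82) - 60798 = 252*(I*√82) - 60798 = 252*I*√82 - 60798 = -60798 + 252*I*√82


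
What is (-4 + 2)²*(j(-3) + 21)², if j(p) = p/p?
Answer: 1936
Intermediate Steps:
j(p) = 1
(-4 + 2)²*(j(-3) + 21)² = (-4 + 2)²*(1 + 21)² = (-2)²*22² = 4*484 = 1936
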